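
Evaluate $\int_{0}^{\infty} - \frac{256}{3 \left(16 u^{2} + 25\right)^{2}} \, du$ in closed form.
$- \frac{16 \pi}{375}$

Start from the standard arctangent integral
$$J(a) = \int_{0}^{\infty} - \frac{1}{3 \left(a^{2} + u^{2}\right)} \, du = - \frac{\pi}{6 a}.$$

Differentiating under the integral sign with respect to $a$,
$$\frac{dJ}{da} = \int_{0}^{\infty} \frac{2 a}{3 \left(a^{2} + u^{2}\right)^{2}} \, du = \frac{\pi}{6 a^{2}},$$
so $\int_{0}^{\infty} - \frac{1}{3 \left(a^{2} + u^{2}\right)^{2}} \, du = - \frac{\pi}{12 a^{3}}$.

Setting $a = \frac{5}{4}$:
$$I = - \frac{16 \pi}{375}.$$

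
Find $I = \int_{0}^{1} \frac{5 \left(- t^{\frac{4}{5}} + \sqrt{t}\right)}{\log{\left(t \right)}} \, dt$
$- \log{\left(\frac{7776}{3125} \right)}$

Introduce a parameter $a$ in the exponent: let $I(a) = \int_{0}^{1} \frac{5 \left(\sqrt{t} - t^{a}\right)}{\log{\left(t \right)}} \, dt$.

Since $\dfrac{\partial}{\partial a}\,t^{a} = t^{a} \ln t$, the $\ln t$ in the denominator cancels and
$$\frac{dI}{da} = \int_{0}^{1} -5 t^{a} \, dt = -5 \left[\frac{t^{a+1}}{a+1}\right]_0^1 = - \frac{5}{a + 1}.$$

Integrating with respect to $a$ gives $I(a) = - \log{\left(\frac{32 \left(a + 1\right)^{5}}{243} \right)} + C$.

At $a = \frac{1}{2}$ the integrand is identically $0$, so $I(\frac{1}{2}) = 0$. The closed form gives $0$, hence $C = 0$.

Setting $a = \frac{4}{5}$:
$$I = - \log{\left(\frac{7776}{3125} \right)}.$$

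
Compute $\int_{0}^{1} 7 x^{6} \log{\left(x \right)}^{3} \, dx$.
$- \frac{6}{343}$

Consider the simpler parametrised integral
$$J(a) = \int_{0}^{1} 7 x^{a} \, dx = \frac{7}{a + 1}.$$

Differentiating under the integral sign brings down a factor of $\ln x$:
$$\frac{dJ}{da} = \int_{0}^{1} 7 x^{a} \log{\left(x \right)} \, dx = - \frac{7}{\left(a + 1\right)^{2}}.$$

Repeating $3$ times in total — each differentiation brings down another $\ln x$ — gives
$$\frac{d^{3}J}{da^{3}} = \int_{0}^{1} 7 x^{a} \log{\left(x \right)}^{3} \, dx = - \frac{42}{\left(a + 1\right)^{4}},$$
and the integrand here is exactly the target integrand, so $I = - \frac{42}{\left(a + 1\right)^{4}}$.

Setting $a = 6$:
$$I = - \frac{6}{343}.$$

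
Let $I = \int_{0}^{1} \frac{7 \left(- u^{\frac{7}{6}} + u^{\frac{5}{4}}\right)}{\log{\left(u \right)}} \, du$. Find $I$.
$\log{\left(\frac{10460353203}{8031810176} \right)}$

Introduce a parameter $a$ in the exponent: let $I(a) = \int_{0}^{1} \frac{7 \left(- u^{\frac{7}{6}} + u^{a}\right)}{\log{\left(u \right)}} \, du$.

Since $\dfrac{\partial}{\partial a}\,u^{a} = u^{a} \ln u$, the $\ln u$ in the denominator cancels and
$$\frac{dI}{da} = \int_{0}^{1} 7 u^{a} \, du = 7 \left[\frac{u^{a+1}}{a+1}\right]_0^1 = \frac{7}{a + 1}.$$

Integrating with respect to $a$ gives $I(a) = \log{\left(\frac{279936 \left(a + 1\right)^{7}}{62748517} \right)} + C$.

At $a = \frac{7}{6}$ the integrand is identically $0$, so $I(\frac{7}{6}) = 0$. The closed form gives $0$, hence $C = 0$.

Setting $a = \frac{5}{4}$:
$$I = \log{\left(\frac{10460353203}{8031810176} \right)}.$$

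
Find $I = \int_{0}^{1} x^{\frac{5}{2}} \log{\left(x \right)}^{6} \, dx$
$\frac{92160}{823543}$

Start from the elementary integral
$$J(a) = \int_{0}^{1} x^{a} \, dx = \frac{1}{a + 1}.$$

Differentiating under the integral sign brings down a factor of $\ln x$:
$$\frac{dJ}{da} = \int_{0}^{1} x^{a} \log{\left(x \right)} \, dx = - \frac{1}{\left(a + 1\right)^{2}}.$$

Repeating $6$ times in total — each differentiation brings down another $\ln x$ — gives
$$\frac{d^{6}J}{da^{6}} = \int_{0}^{1} x^{a} \log{\left(x \right)}^{6} \, dx = \frac{720}{\left(a + 1\right)^{7}},$$
and the integrand here is exactly the target integrand, so $I = \frac{720}{\left(a + 1\right)^{7}}$.

Setting $a = \frac{5}{2}$:
$$I = \frac{92160}{823543}.$$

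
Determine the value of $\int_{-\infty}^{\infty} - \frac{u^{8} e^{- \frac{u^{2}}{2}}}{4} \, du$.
$- \frac{105 \sqrt{2} \sqrt{\pi}}{4}$

Consider the simpler parametrised integral
$$J(a) = \int_{-\infty}^{\infty} - \frac{e^{- a u^{2}}}{4} \, du = - \frac{\sqrt{\pi}}{4 \sqrt{a}}.$$

Differentiating under the integral sign brings down a factor of $(-u^2)$:
$$\frac{dJ}{da} = \int_{-\infty}^{\infty} \frac{u^{2} e^{- a u^{2}}}{4} \, du = \frac{\sqrt{\pi}}{8 a^{\frac{3}{2}}}.$$

Repeating $4$ times in total — each differentiation brings down another $(-u^2)$ — gives
$$\frac{d^{4}J}{da^{4}} = \int_{-\infty}^{\infty} - \frac{u^{8} e^{- a u^{2}}}{4} \, du = - \frac{105 \sqrt{\pi}}{64 a^{\frac{9}{2}}},$$
and the integrand here is exactly the target integrand, so $I = - \frac{105 \sqrt{\pi}}{64 a^{\frac{9}{2}}}$.

Setting $a = \frac{1}{2}$:
$$I = - \frac{105 \sqrt{2} \sqrt{\pi}}{4}.$$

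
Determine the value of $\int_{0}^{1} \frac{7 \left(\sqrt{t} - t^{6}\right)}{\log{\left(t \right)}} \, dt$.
$\log{\left(\frac{2187}{105413504} \right)}$

Consider the one-parameter family: let $I(a) = \int_{0}^{1} \frac{7 \left(- t^{6} + t^{a}\right)}{\log{\left(t \right)}} \, dt$.

Since $\dfrac{\partial}{\partial a}\,t^{a} = t^{a} \ln t$, the $\ln t$ in the denominator cancels and
$$\frac{dI}{da} = \int_{0}^{1} 7 t^{a} \, dt = 7 \left[\frac{t^{a+1}}{a+1}\right]_0^1 = \frac{7}{a + 1}.$$

Integrating with respect to $a$ gives $I(a) = \log{\left(\frac{\left(a + 1\right)^{7}}{823543} \right)} + C$.

At $a = 6$ the integrand is identically $0$, so $I(6) = 0$. The closed form gives $0$, hence $C = 0$.

Setting $a = \frac{1}{2}$:
$$I = \log{\left(\frac{2187}{105413504} \right)}.$$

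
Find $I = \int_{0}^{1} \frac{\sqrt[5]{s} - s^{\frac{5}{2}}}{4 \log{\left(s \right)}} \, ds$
$- \frac{\log{\left(35 \right)}}{4} + \frac{\log{\left(3 \right)}}{4} + \frac{\log{\left(2 \right)}}{2}$

Consider the one-parameter family: let $I(a) = \int_{0}^{1} \frac{\sqrt[5]{s} - s^{a}}{4 \log{\left(s \right)}} \, ds$.

Since $\dfrac{\partial}{\partial a}\,s^{a} = s^{a} \ln s$, the $\ln s$ in the denominator cancels and
$$\frac{dI}{da} = \int_{0}^{1} - \frac{1}{4} s^{a} \, ds = - \frac{1}{4} \left[\frac{s^{a+1}}{a+1}\right]_0^1 = - \frac{1}{4 a + 4}.$$

Integrating with respect to $a$ gives $I(a) = - \frac{\log{\left(a + 1 \right)}}{4} - \frac{\log{\left(5 \right)}}{4} + \frac{\log{\left(6 \right)}}{4} + C$.

At $a = \frac{1}{5}$ the integrand is identically $0$, so $I(\frac{1}{5}) = 0$. The closed form gives $0$, hence $C = 0$.

Setting $a = \frac{5}{2}$:
$$I = - \frac{\log{\left(35 \right)}}{4} + \frac{\log{\left(3 \right)}}{4} + \frac{\log{\left(2 \right)}}{2}.$$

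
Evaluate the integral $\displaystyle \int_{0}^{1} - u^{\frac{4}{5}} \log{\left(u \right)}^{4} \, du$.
$- \frac{25000}{19683}$

Begin with the known integral
$$J(a) = \int_{0}^{1} - u^{a} \, du = - \frac{1}{a + 1}.$$

Differentiating under the integral sign brings down a factor of $\ln u$:
$$\frac{dJ}{da} = \int_{0}^{1} - u^{a} \log{\left(u \right)} \, du = \frac{1}{\left(a + 1\right)^{2}}.$$

Repeating $4$ times in total — each differentiation brings down another $\ln u$ — gives
$$\frac{d^{4}J}{da^{4}} = \int_{0}^{1} - u^{a} \log{\left(u \right)}^{4} \, du = - \frac{24}{\left(a + 1\right)^{5}},$$
and the integrand here is exactly the target integrand, so $I = - \frac{24}{\left(a + 1\right)^{5}}$.

Setting $a = \frac{4}{5}$:
$$I = - \frac{25000}{19683}.$$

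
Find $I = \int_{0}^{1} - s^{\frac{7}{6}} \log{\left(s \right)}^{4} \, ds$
$- \frac{186624}{371293}$

Begin with the known integral
$$J(a) = \int_{0}^{1} - s^{a} \, ds = - \frac{1}{a + 1}.$$

Differentiating under the integral sign brings down a factor of $\ln s$:
$$\frac{dJ}{da} = \int_{0}^{1} - s^{a} \log{\left(s \right)} \, ds = \frac{1}{\left(a + 1\right)^{2}}.$$

Repeating $4$ times in total — each differentiation brings down another $\ln s$ — gives
$$\frac{d^{4}J}{da^{4}} = \int_{0}^{1} - s^{a} \log{\left(s \right)}^{4} \, ds = - \frac{24}{\left(a + 1\right)^{5}},$$
and the integrand here is exactly the target integrand, so $I = - \frac{24}{\left(a + 1\right)^{5}}$.

Setting $a = \frac{7}{6}$:
$$I = - \frac{186624}{371293}.$$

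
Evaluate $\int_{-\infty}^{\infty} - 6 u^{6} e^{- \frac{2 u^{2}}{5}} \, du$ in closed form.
$- \frac{5625 \sqrt{10} \sqrt{\pi}}{64}$

Begin with the known integral
$$J(a) = \int_{-\infty}^{\infty} - 6 e^{- a u^{2}} \, du = - \frac{6 \sqrt{\pi}}{\sqrt{a}}.$$

Differentiating under the integral sign brings down a factor of $(-u^2)$:
$$\frac{dJ}{da} = \int_{-\infty}^{\infty} 6 u^{2} e^{- a u^{2}} \, du = \frac{3 \sqrt{\pi}}{a^{\frac{3}{2}}}.$$

Repeating $3$ times in total — each differentiation brings down another $(-u^2)$ — gives
$$\frac{d^{3}J}{da^{3}} = \int_{-\infty}^{\infty} 6 u^{6} e^{- a u^{2}} \, du = \frac{45 \sqrt{\pi}}{4 a^{\frac{7}{2}}},$$
and the integrand here is $(-1)^{3}$ times the target integrand, so $I = (-1)^{3}\,\frac{d^{3}J}{da^{3}} = - \frac{45 \sqrt{\pi}}{4 a^{\frac{7}{2}}}$.

Setting $a = \frac{2}{5}$:
$$I = - \frac{5625 \sqrt{10} \sqrt{\pi}}{64}.$$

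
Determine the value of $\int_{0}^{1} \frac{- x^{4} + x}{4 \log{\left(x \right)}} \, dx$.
$- \frac{\log{\left(5 \right)}}{4} + \frac{\log{\left(2 \right)}}{4}$

Replace the exponent $1$ by a parameter $a$: let $I(a) = \int_{0}^{1} \frac{- x^{4} + x^{a}}{4 \log{\left(x \right)}} \, dx$.

Since $\dfrac{\partial}{\partial a}\,x^{a} = x^{a} \ln x$, the $\ln x$ in the denominator cancels and
$$\frac{dI}{da} = \int_{0}^{1} \frac{1}{4} x^{a} \, dx = \frac{1}{4} \left[\frac{x^{a+1}}{a+1}\right]_0^1 = \frac{1}{4 \left(a + 1\right)}.$$

Integrating with respect to $a$ gives $I(a) = \frac{\log{\left(a + 1 \right)}}{4} - \frac{\log{\left(5 \right)}}{4} + C$.

At $a = 4$ the integrand is identically $0$, so $I(4) = 0$. The closed form gives $0$, hence $C = 0$.

Setting $a = 1$:
$$I = - \frac{\log{\left(5 \right)}}{4} + \frac{\log{\left(2 \right)}}{4}.$$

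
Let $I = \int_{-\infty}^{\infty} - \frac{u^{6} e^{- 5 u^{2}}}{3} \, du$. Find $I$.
$- \frac{\sqrt{5} \sqrt{\pi}}{1000}$

Consider the simpler parametrised integral
$$J(a) = \int_{-\infty}^{\infty} - \frac{e^{- a u^{2}}}{3} \, du = - \frac{\sqrt{\pi}}{3 \sqrt{a}}.$$

Differentiating under the integral sign brings down a factor of $(-u^2)$:
$$\frac{dJ}{da} = \int_{-\infty}^{\infty} \frac{u^{2} e^{- a u^{2}}}{3} \, du = \frac{\sqrt{\pi}}{6 a^{\frac{3}{2}}}.$$

Repeating $3$ times in total — each differentiation brings down another $(-u^2)$ — gives
$$\frac{d^{3}J}{da^{3}} = \int_{-\infty}^{\infty} \frac{u^{6} e^{- a u^{2}}}{3} \, du = \frac{5 \sqrt{\pi}}{8 a^{\frac{7}{2}}},$$
and the integrand here is $(-1)^{3}$ times the target integrand, so $I = (-1)^{3}\,\frac{d^{3}J}{da^{3}} = - \frac{5 \sqrt{\pi}}{8 a^{\frac{7}{2}}}$.

Setting $a = 5$:
$$I = - \frac{\sqrt{5} \sqrt{\pi}}{1000}.$$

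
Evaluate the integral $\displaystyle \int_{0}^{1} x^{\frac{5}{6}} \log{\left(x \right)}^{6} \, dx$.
$\frac{201553920}{19487171}$

Start from the elementary integral
$$J(a) = \int_{0}^{1} x^{a} \, dx = \frac{1}{a + 1}.$$

Differentiating under the integral sign brings down a factor of $\ln x$:
$$\frac{dJ}{da} = \int_{0}^{1} x^{a} \log{\left(x \right)} \, dx = - \frac{1}{\left(a + 1\right)^{2}}.$$

Repeating $6$ times in total — each differentiation brings down another $\ln x$ — gives
$$\frac{d^{6}J}{da^{6}} = \int_{0}^{1} x^{a} \log{\left(x \right)}^{6} \, dx = \frac{720}{\left(a + 1\right)^{7}},$$
and the integrand here is exactly the target integrand, so $I = \frac{720}{\left(a + 1\right)^{7}}$.

Setting $a = \frac{5}{6}$:
$$I = \frac{201553920}{19487171}.$$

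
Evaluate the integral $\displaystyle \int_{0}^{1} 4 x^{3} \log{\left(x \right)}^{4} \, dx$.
$\frac{3}{32}$

Begin with the known integral
$$J(a) = \int_{0}^{1} 4 x^{a} \, dx = \frac{4}{a + 1}.$$

Differentiating under the integral sign brings down a factor of $\ln x$:
$$\frac{dJ}{da} = \int_{0}^{1} 4 x^{a} \log{\left(x \right)} \, dx = - \frac{4}{\left(a + 1\right)^{2}}.$$

Repeating $4$ times in total — each differentiation brings down another $\ln x$ — gives
$$\frac{d^{4}J}{da^{4}} = \int_{0}^{1} 4 x^{a} \log{\left(x \right)}^{4} \, dx = \frac{96}{\left(a + 1\right)^{5}},$$
and the integrand here is exactly the target integrand, so $I = \frac{96}{\left(a + 1\right)^{5}}$.

Setting $a = 3$:
$$I = \frac{3}{32}.$$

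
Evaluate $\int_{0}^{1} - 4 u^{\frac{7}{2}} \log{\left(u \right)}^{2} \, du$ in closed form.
$- \frac{64}{729}$

Begin with the known integral
$$J(a) = \int_{0}^{1} - 4 u^{a} \, du = - \frac{4}{a + 1}.$$

Differentiating under the integral sign brings down a factor of $\ln u$:
$$\frac{dJ}{da} = \int_{0}^{1} - 4 u^{a} \log{\left(u \right)} \, du = \frac{4}{\left(a + 1\right)^{2}}.$$

Repeating twice in total — each differentiation brings down another $\ln u$ — gives
$$\frac{d^{2}J}{da^{2}} = \int_{0}^{1} - 4 u^{a} \log{\left(u \right)}^{2} \, du = - \frac{8}{\left(a + 1\right)^{3}},$$
and the integrand here is exactly the target integrand, so $I = - \frac{8}{\left(a + 1\right)^{3}}$.

Setting $a = \frac{7}{2}$:
$$I = - \frac{64}{729}.$$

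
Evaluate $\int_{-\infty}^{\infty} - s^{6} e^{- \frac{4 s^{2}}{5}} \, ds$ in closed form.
$- \frac{1875 \sqrt{5} \sqrt{\pi}}{1024}$

Begin with the known integral
$$J(a) = \int_{-\infty}^{\infty} - e^{- a s^{2}} \, ds = - \frac{\sqrt{\pi}}{\sqrt{a}}.$$

Differentiating under the integral sign brings down a factor of $(-s^2)$:
$$\frac{dJ}{da} = \int_{-\infty}^{\infty} s^{2} e^{- a s^{2}} \, ds = \frac{\sqrt{\pi}}{2 a^{\frac{3}{2}}}.$$

Repeating $3$ times in total — each differentiation brings down another $(-s^2)$ — gives
$$\frac{d^{3}J}{da^{3}} = \int_{-\infty}^{\infty} s^{6} e^{- a s^{2}} \, ds = \frac{15 \sqrt{\pi}}{8 a^{\frac{7}{2}}},$$
and the integrand here is $(-1)^{3}$ times the target integrand, so $I = (-1)^{3}\,\frac{d^{3}J}{da^{3}} = - \frac{15 \sqrt{\pi}}{8 a^{\frac{7}{2}}}$.

Setting $a = \frac{4}{5}$:
$$I = - \frac{1875 \sqrt{5} \sqrt{\pi}}{1024}.$$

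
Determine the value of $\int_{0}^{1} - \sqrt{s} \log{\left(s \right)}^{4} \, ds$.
$- \frac{256}{81}$

Consider the simpler parametrised integral
$$J(a) = \int_{0}^{1} - s^{a} \, ds = - \frac{1}{a + 1}.$$

Differentiating under the integral sign brings down a factor of $\ln s$:
$$\frac{dJ}{da} = \int_{0}^{1} - s^{a} \log{\left(s \right)} \, ds = \frac{1}{\left(a + 1\right)^{2}}.$$

Repeating $4$ times in total — each differentiation brings down another $\ln s$ — gives
$$\frac{d^{4}J}{da^{4}} = \int_{0}^{1} - s^{a} \log{\left(s \right)}^{4} \, ds = - \frac{24}{\left(a + 1\right)^{5}},$$
and the integrand here is exactly the target integrand, so $I = - \frac{24}{\left(a + 1\right)^{5}}$.

Setting $a = \frac{1}{2}$:
$$I = - \frac{256}{81}.$$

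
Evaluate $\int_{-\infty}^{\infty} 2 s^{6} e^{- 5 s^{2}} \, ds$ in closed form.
$\frac{3 \sqrt{5} \sqrt{\pi}}{500}$

Begin with the known integral
$$J(a) = \int_{-\infty}^{\infty} 2 e^{- a s^{2}} \, ds = \frac{2 \sqrt{\pi}}{\sqrt{a}}.$$

Differentiating under the integral sign brings down a factor of $(-s^2)$:
$$\frac{dJ}{da} = \int_{-\infty}^{\infty} - 2 s^{2} e^{- a s^{2}} \, ds = - \frac{\sqrt{\pi}}{a^{\frac{3}{2}}}.$$

Repeating $3$ times in total — each differentiation brings down another $(-s^2)$ — gives
$$\frac{d^{3}J}{da^{3}} = \int_{-\infty}^{\infty} - 2 s^{6} e^{- a s^{2}} \, ds = - \frac{15 \sqrt{\pi}}{4 a^{\frac{7}{2}}},$$
and the integrand here is $(-1)^{3}$ times the target integrand, so $I = (-1)^{3}\,\frac{d^{3}J}{da^{3}} = \frac{15 \sqrt{\pi}}{4 a^{\frac{7}{2}}}$.

Setting $a = 5$:
$$I = \frac{3 \sqrt{5} \sqrt{\pi}}{500}.$$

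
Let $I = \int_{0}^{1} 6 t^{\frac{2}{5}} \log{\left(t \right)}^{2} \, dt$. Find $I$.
$\frac{1500}{343}$

Consider the simpler parametrised integral
$$J(a) = \int_{0}^{1} 6 t^{a} \, dt = \frac{6}{a + 1}.$$

Differentiating under the integral sign brings down a factor of $\ln t$:
$$\frac{dJ}{da} = \int_{0}^{1} 6 t^{a} \log{\left(t \right)} \, dt = - \frac{6}{\left(a + 1\right)^{2}}.$$

Repeating twice in total — each differentiation brings down another $\ln t$ — gives
$$\frac{d^{2}J}{da^{2}} = \int_{0}^{1} 6 t^{a} \log{\left(t \right)}^{2} \, dt = \frac{12}{\left(a + 1\right)^{3}},$$
and the integrand here is exactly the target integrand, so $I = \frac{12}{\left(a + 1\right)^{3}}$.

Setting $a = \frac{2}{5}$:
$$I = \frac{1500}{343}.$$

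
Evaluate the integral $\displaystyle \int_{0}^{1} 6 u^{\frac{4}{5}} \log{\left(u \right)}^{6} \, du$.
$\frac{12500000}{177147}$

Consider the simpler parametrised integral
$$J(a) = \int_{0}^{1} 6 u^{a} \, du = \frac{6}{a + 1}.$$

Differentiating under the integral sign brings down a factor of $\ln u$:
$$\frac{dJ}{da} = \int_{0}^{1} 6 u^{a} \log{\left(u \right)} \, du = - \frac{6}{\left(a + 1\right)^{2}}.$$

Repeating $6$ times in total — each differentiation brings down another $\ln u$ — gives
$$\frac{d^{6}J}{da^{6}} = \int_{0}^{1} 6 u^{a} \log{\left(u \right)}^{6} \, du = \frac{4320}{\left(a + 1\right)^{7}},$$
and the integrand here is exactly the target integrand, so $I = \frac{4320}{\left(a + 1\right)^{7}}$.

Setting $a = \frac{4}{5}$:
$$I = \frac{12500000}{177147}.$$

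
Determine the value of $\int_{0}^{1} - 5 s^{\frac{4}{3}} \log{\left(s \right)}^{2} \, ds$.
$- \frac{270}{343}$

Start from the elementary integral
$$J(a) = \int_{0}^{1} - 5 s^{a} \, ds = - \frac{5}{a + 1}.$$

Differentiating under the integral sign brings down a factor of $\ln s$:
$$\frac{dJ}{da} = \int_{0}^{1} - 5 s^{a} \log{\left(s \right)} \, ds = \frac{5}{\left(a + 1\right)^{2}}.$$

Repeating twice in total — each differentiation brings down another $\ln s$ — gives
$$\frac{d^{2}J}{da^{2}} = \int_{0}^{1} - 5 s^{a} \log{\left(s \right)}^{2} \, ds = - \frac{10}{\left(a + 1\right)^{3}},$$
and the integrand here is exactly the target integrand, so $I = - \frac{10}{\left(a + 1\right)^{3}}$.

Setting $a = \frac{4}{3}$:
$$I = - \frac{270}{343}.$$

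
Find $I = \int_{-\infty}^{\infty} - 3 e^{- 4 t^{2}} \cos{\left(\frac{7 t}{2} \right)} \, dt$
$- \frac{3 \sqrt{\pi}}{2 e^{\frac{49}{64}}}$

Define $I(b) = \int_{-\infty}^{\infty} - 3 e^{- 4 t^{2}} \cos{\left(b t \right)} \, dt$.

Differentiating under the integral sign,
$$I'(b) = \int_{-\infty}^{\infty} 3 t e^{- 4 t^{2}} \sin{\left(b t \right)} \, dt.$$

Integrate $\int_{-\infty}^{\infty} t \sin(b t)\, e^{- 4 t^{2}}\, dt$ by parts with $u = \sin(b t)$ and $dv = t\, e^{- 4 t^{2}}\, dt$, giving $v = - \frac{e^{- 4 t^{2}}}{8}$. The boundary term vanishes and
$$\int_{-\infty}^{\infty} t \sin(b t)\, e^{- 4 t^{2}}\, dt = \frac{b}{8} \int_{-\infty}^{\infty} \cos(b t)\, e^{- 4 t^{2}}\, dt,$$
so $I'(b) = - \frac{b}{8}\, I(b)$.

This is a separable first-order ODE; solving with the initial condition $I(0) = \int_{-\infty}^{\infty} - 3 e^{- 4 t^{2}}\,dt = - \frac{3 \sqrt{\pi}}{2}$ gives
$$I(b) = - \frac{3 \sqrt{\pi} e^{- \frac{b^{2}}{16}}}{2}.$$

Setting $b = \frac{7}{2}$:
$$I = - \frac{3 \sqrt{\pi}}{2 e^{\frac{49}{64}}}.$$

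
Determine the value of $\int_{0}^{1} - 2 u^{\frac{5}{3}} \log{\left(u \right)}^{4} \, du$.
$- \frac{729}{2048}$

Begin with the known integral
$$J(a) = \int_{0}^{1} - 2 u^{a} \, du = - \frac{2}{a + 1}.$$

Differentiating under the integral sign brings down a factor of $\ln u$:
$$\frac{dJ}{da} = \int_{0}^{1} - 2 u^{a} \log{\left(u \right)} \, du = \frac{2}{\left(a + 1\right)^{2}}.$$

Repeating $4$ times in total — each differentiation brings down another $\ln u$ — gives
$$\frac{d^{4}J}{da^{4}} = \int_{0}^{1} - 2 u^{a} \log{\left(u \right)}^{4} \, du = - \frac{48}{\left(a + 1\right)^{5}},$$
and the integrand here is exactly the target integrand, so $I = - \frac{48}{\left(a + 1\right)^{5}}$.

Setting $a = \frac{5}{3}$:
$$I = - \frac{729}{2048}.$$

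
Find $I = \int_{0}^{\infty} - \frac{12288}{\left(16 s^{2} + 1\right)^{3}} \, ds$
$- 576 \pi$

Recall the elementary integral
$$J(a) = \int_{0}^{\infty} - \frac{3}{a^{2} + s^{2}} \, ds = - \frac{3 \pi}{2 a}.$$

Differentiating under the integral sign with respect to $a$,
$$\frac{dJ}{da} = \int_{0}^{\infty} \frac{6 a}{\left(a^{2} + s^{2}\right)^{2}} \, ds = \frac{3 \pi}{2 a^{2}},$$
so $\int_{0}^{\infty} - \frac{3}{\left(a^{2} + s^{2}\right)^{2}} \, ds = - \frac{3 \pi}{4 a^{3}}$.

Repeating — each differentiation of $1/(s^2+a^2)^j$ produces $-2ja/(s^2+a^2)^{j+1}$ — and dividing through by $-2ja$ at each step yields, after $2$ differentiations in total,
$$\int_{0}^{\infty} - \frac{3}{\left(a^{2} + s^{2}\right)^{3}} \, ds = - \frac{9 \pi}{16 a^{5}}.$$

Setting $a = \frac{1}{4}$:
$$I = - 576 \pi.$$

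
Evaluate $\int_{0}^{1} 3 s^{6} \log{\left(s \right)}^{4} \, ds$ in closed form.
$\frac{72}{16807}$

Begin with the known integral
$$J(a) = \int_{0}^{1} 3 s^{a} \, ds = \frac{3}{a + 1}.$$

Differentiating under the integral sign brings down a factor of $\ln s$:
$$\frac{dJ}{da} = \int_{0}^{1} 3 s^{a} \log{\left(s \right)} \, ds = - \frac{3}{\left(a + 1\right)^{2}}.$$

Repeating $4$ times in total — each differentiation brings down another $\ln s$ — gives
$$\frac{d^{4}J}{da^{4}} = \int_{0}^{1} 3 s^{a} \log{\left(s \right)}^{4} \, ds = \frac{72}{\left(a + 1\right)^{5}},$$
and the integrand here is exactly the target integrand, so $I = \frac{72}{\left(a + 1\right)^{5}}$.

Setting $a = 6$:
$$I = \frac{72}{16807}.$$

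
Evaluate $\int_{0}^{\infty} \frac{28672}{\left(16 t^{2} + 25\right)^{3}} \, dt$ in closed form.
$\frac{1344 \pi}{3125}$

Begin with the known result
$$J(a) = \int_{0}^{\infty} \frac{7}{a^{2} + t^{2}} \, dt = \frac{7 \pi}{2 a}.$$

Differentiating under the integral sign with respect to $a$,
$$\frac{dJ}{da} = \int_{0}^{\infty} - \frac{14 a}{\left(a^{2} + t^{2}\right)^{2}} \, dt = - \frac{7 \pi}{2 a^{2}},$$
so $\int_{0}^{\infty} \frac{7}{\left(a^{2} + t^{2}\right)^{2}} \, dt = \frac{7 \pi}{4 a^{3}}$.

Repeating — each differentiation of $1/(t^2+a^2)^j$ produces $-2ja/(t^2+a^2)^{j+1}$ — and dividing through by $-2ja$ at each step yields, after $2$ differentiations in total,
$$\int_{0}^{\infty} \frac{7}{\left(a^{2} + t^{2}\right)^{3}} \, dt = \frac{21 \pi}{16 a^{5}}.$$

Setting $a = \frac{5}{4}$:
$$I = \frac{1344 \pi}{3125}.$$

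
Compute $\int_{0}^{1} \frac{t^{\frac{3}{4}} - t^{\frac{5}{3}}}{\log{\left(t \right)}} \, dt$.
$- \log{\left(\frac{32}{21} \right)}$

Introduce a parameter $a$ in the exponent: let $I(a) = \int_{0}^{1} \frac{t^{\frac{3}{4}} - t^{a}}{\log{\left(t \right)}} \, dt$.

Since $\dfrac{\partial}{\partial a}\,t^{a} = t^{a} \ln t$, the $\ln t$ in the denominator cancels and
$$\frac{dI}{da} = \int_{0}^{1} -1 t^{a} \, dt = -1 \left[\frac{t^{a+1}}{a+1}\right]_0^1 = - \frac{1}{a + 1}.$$

Integrating with respect to $a$ gives $I(a) = - \log{\left(\frac{4 a}{7} + \frac{4}{7} \right)} + C$.

At $a = \frac{3}{4}$ the integrand is identically $0$, so $I(\frac{3}{4}) = 0$. The closed form gives $0$, hence $C = 0$.

Setting $a = \frac{5}{3}$:
$$I = - \log{\left(\frac{32}{21} \right)}.$$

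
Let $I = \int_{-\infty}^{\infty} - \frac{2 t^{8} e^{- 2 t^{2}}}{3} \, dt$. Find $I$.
$- \frac{35 \sqrt{2} \sqrt{\pi}}{256}$

Consider the simpler parametrised integral
$$J(a) = \int_{-\infty}^{\infty} - \frac{2 e^{- a t^{2}}}{3} \, dt = - \frac{2 \sqrt{\pi}}{3 \sqrt{a}}.$$

Differentiating under the integral sign brings down a factor of $(-t^2)$:
$$\frac{dJ}{da} = \int_{-\infty}^{\infty} \frac{2 t^{2} e^{- a t^{2}}}{3} \, dt = \frac{\sqrt{\pi}}{3 a^{\frac{3}{2}}}.$$

Repeating $4$ times in total — each differentiation brings down another $(-t^2)$ — gives
$$\frac{d^{4}J}{da^{4}} = \int_{-\infty}^{\infty} - \frac{2 t^{8} e^{- a t^{2}}}{3} \, dt = - \frac{35 \sqrt{\pi}}{8 a^{\frac{9}{2}}},$$
and the integrand here is exactly the target integrand, so $I = - \frac{35 \sqrt{\pi}}{8 a^{\frac{9}{2}}}$.

Setting $a = 2$:
$$I = - \frac{35 \sqrt{2} \sqrt{\pi}}{256}.$$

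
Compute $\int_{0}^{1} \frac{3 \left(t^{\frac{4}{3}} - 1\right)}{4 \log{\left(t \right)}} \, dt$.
$\frac{3 \log{\left(\frac{7}{3} \right)}}{4}$

Replace the exponent $\frac{4}{3}$ by a parameter $a$: let $I(a) = \int_{0}^{1} \frac{3 \left(t^{a} - 1\right)}{4 \log{\left(t \right)}} \, dt$.

Since $\dfrac{\partial}{\partial a}\,t^{a} = t^{a} \ln t$, the $\ln t$ in the denominator cancels and
$$\frac{dI}{da} = \int_{0}^{1} \frac{3}{4} t^{a} \, dt = \frac{3}{4} \left[\frac{t^{a+1}}{a+1}\right]_0^1 = \frac{3}{4 \left(a + 1\right)}.$$

Integrating with respect to $a$ gives $I(a) = \frac{3 \log{\left(a + 1 \right)}}{4} + C$.

At $a = 0$ the integrand is identically $0$, so $I(0) = 0$. The closed form gives $0$, hence $C = 0$.

Setting $a = \frac{4}{3}$:
$$I = \frac{3 \log{\left(\frac{7}{3} \right)}}{4}.$$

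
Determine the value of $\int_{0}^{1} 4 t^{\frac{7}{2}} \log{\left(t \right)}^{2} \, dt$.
$\frac{64}{729}$

Start from the elementary integral
$$J(a) = \int_{0}^{1} 4 t^{a} \, dt = \frac{4}{a + 1}.$$

Differentiating under the integral sign brings down a factor of $\ln t$:
$$\frac{dJ}{da} = \int_{0}^{1} 4 t^{a} \log{\left(t \right)} \, dt = - \frac{4}{\left(a + 1\right)^{2}}.$$

Repeating twice in total — each differentiation brings down another $\ln t$ — gives
$$\frac{d^{2}J}{da^{2}} = \int_{0}^{1} 4 t^{a} \log{\left(t \right)}^{2} \, dt = \frac{8}{\left(a + 1\right)^{3}},$$
and the integrand here is exactly the target integrand, so $I = \frac{8}{\left(a + 1\right)^{3}}$.

Setting $a = \frac{7}{2}$:
$$I = \frac{64}{729}.$$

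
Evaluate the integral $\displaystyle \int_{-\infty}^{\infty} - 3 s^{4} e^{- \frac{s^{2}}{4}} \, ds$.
$- 72 \sqrt{\pi}$

Start from the elementary integral
$$J(a) = \int_{-\infty}^{\infty} - 3 e^{- a s^{2}} \, ds = - \frac{3 \sqrt{\pi}}{\sqrt{a}}.$$

Differentiating under the integral sign brings down a factor of $(-s^2)$:
$$\frac{dJ}{da} = \int_{-\infty}^{\infty} 3 s^{2} e^{- a s^{2}} \, ds = \frac{3 \sqrt{\pi}}{2 a^{\frac{3}{2}}}.$$

Repeating twice in total — each differentiation brings down another $(-s^2)$ — gives
$$\frac{d^{2}J}{da^{2}} = \int_{-\infty}^{\infty} - 3 s^{4} e^{- a s^{2}} \, ds = - \frac{9 \sqrt{\pi}}{4 a^{\frac{5}{2}}},$$
and the integrand here is exactly the target integrand, so $I = - \frac{9 \sqrt{\pi}}{4 a^{\frac{5}{2}}}$.

Setting $a = \frac{1}{4}$:
$$I = - 72 \sqrt{\pi}.$$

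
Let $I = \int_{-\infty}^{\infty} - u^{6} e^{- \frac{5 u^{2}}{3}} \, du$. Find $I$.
$- \frac{81 \sqrt{15} \sqrt{\pi}}{1000}$

Consider the simpler parametrised integral
$$J(a) = \int_{-\infty}^{\infty} - e^{- a u^{2}} \, du = - \frac{\sqrt{\pi}}{\sqrt{a}}.$$

Differentiating under the integral sign brings down a factor of $(-u^2)$:
$$\frac{dJ}{da} = \int_{-\infty}^{\infty} u^{2} e^{- a u^{2}} \, du = \frac{\sqrt{\pi}}{2 a^{\frac{3}{2}}}.$$

Repeating $3$ times in total — each differentiation brings down another $(-u^2)$ — gives
$$\frac{d^{3}J}{da^{3}} = \int_{-\infty}^{\infty} u^{6} e^{- a u^{2}} \, du = \frac{15 \sqrt{\pi}}{8 a^{\frac{7}{2}}},$$
and the integrand here is $(-1)^{3}$ times the target integrand, so $I = (-1)^{3}\,\frac{d^{3}J}{da^{3}} = - \frac{15 \sqrt{\pi}}{8 a^{\frac{7}{2}}}$.

Setting $a = \frac{5}{3}$:
$$I = - \frac{81 \sqrt{15} \sqrt{\pi}}{1000}.$$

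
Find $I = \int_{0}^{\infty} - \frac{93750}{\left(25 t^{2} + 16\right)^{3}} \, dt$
$- \frac{28125 \pi}{8192}$

Recall the elementary integral
$$J(a) = \int_{0}^{\infty} - \frac{6}{a^{2} + t^{2}} \, dt = - \frac{3 \pi}{a}.$$

Differentiating under the integral sign with respect to $a$,
$$\frac{dJ}{da} = \int_{0}^{\infty} \frac{12 a}{\left(a^{2} + t^{2}\right)^{2}} \, dt = \frac{3 \pi}{a^{2}},$$
so $\int_{0}^{\infty} - \frac{6}{\left(a^{2} + t^{2}\right)^{2}} \, dt = - \frac{3 \pi}{2 a^{3}}$.

Repeating — each differentiation of $1/(t^2+a^2)^j$ produces $-2ja/(t^2+a^2)^{j+1}$ — and dividing through by $-2ja$ at each step yields, after $2$ differentiations in total,
$$\int_{0}^{\infty} - \frac{6}{\left(a^{2} + t^{2}\right)^{3}} \, dt = - \frac{9 \pi}{8 a^{5}}.$$

Setting $a = \frac{4}{5}$:
$$I = - \frac{28125 \pi}{8192}.$$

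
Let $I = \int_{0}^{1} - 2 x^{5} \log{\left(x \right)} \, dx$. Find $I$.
$\frac{1}{18}$

Consider the simpler parametrised integral
$$J(a) = \int_{0}^{1} - 2 x^{a} \, dx = - \frac{2}{a + 1}.$$

Differentiating under the integral sign brings down a factor of $\ln x$:
$$\frac{dJ}{da} = \int_{0}^{1} - 2 x^{a} \log{\left(x \right)} \, dx = \frac{2}{\left(a + 1\right)^{2}}.$$

The integral on the left is $I$, so $I = \frac{2}{\left(a + 1\right)^{2}}$.

Setting $a = 5$:
$$I = \frac{1}{18}.$$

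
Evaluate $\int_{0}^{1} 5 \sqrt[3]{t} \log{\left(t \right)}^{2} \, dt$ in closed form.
$\frac{135}{32}$

Consider the simpler parametrised integral
$$J(a) = \int_{0}^{1} 5 t^{a} \, dt = \frac{5}{a + 1}.$$

Differentiating under the integral sign brings down a factor of $\ln t$:
$$\frac{dJ}{da} = \int_{0}^{1} 5 t^{a} \log{\left(t \right)} \, dt = - \frac{5}{\left(a + 1\right)^{2}}.$$

Repeating twice in total — each differentiation brings down another $\ln t$ — gives
$$\frac{d^{2}J}{da^{2}} = \int_{0}^{1} 5 t^{a} \log{\left(t \right)}^{2} \, dt = \frac{10}{\left(a + 1\right)^{3}},$$
and the integrand here is exactly the target integrand, so $I = \frac{10}{\left(a + 1\right)^{3}}$.

Setting $a = \frac{1}{3}$:
$$I = \frac{135}{32}.$$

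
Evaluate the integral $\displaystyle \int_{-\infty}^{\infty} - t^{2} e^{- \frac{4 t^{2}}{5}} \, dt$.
$- \frac{5 \sqrt{5} \sqrt{\pi}}{16}$

Start from the elementary integral
$$J(a) = \int_{-\infty}^{\infty} - e^{- a t^{2}} \, dt = - \frac{\sqrt{\pi}}{\sqrt{a}}.$$

Differentiating under the integral sign brings down a factor of $(-t^2)$:
$$\frac{dJ}{da} = \int_{-\infty}^{\infty} t^{2} e^{- a t^{2}} \, dt = \frac{\sqrt{\pi}}{2 a^{\frac{3}{2}}}.$$

The integral on the left is $-I$, so $I = - \frac{\sqrt{\pi}}{2 a^{\frac{3}{2}}}$.

Setting $a = \frac{4}{5}$:
$$I = - \frac{5 \sqrt{5} \sqrt{\pi}}{16}.$$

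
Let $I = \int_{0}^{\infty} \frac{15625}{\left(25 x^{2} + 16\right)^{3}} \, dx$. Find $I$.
$\frac{9375 \pi}{16384}$

Begin with the known result
$$J(a) = \int_{0}^{\infty} \frac{1}{a^{2} + x^{2}} \, dx = \frac{\pi}{2 a}.$$

Differentiating under the integral sign with respect to $a$,
$$\frac{dJ}{da} = \int_{0}^{\infty} - \frac{2 a}{\left(a^{2} + x^{2}\right)^{2}} \, dx = - \frac{\pi}{2 a^{2}},$$
so $\int_{0}^{\infty} \frac{1}{\left(a^{2} + x^{2}\right)^{2}} \, dx = \frac{\pi}{4 a^{3}}$.

Repeating — each differentiation of $1/(x^2+a^2)^j$ produces $-2ja/(x^2+a^2)^{j+1}$ — and dividing through by $-2ja$ at each step yields, after $2$ differentiations in total,
$$\int_{0}^{\infty} \frac{1}{\left(a^{2} + x^{2}\right)^{3}} \, dx = \frac{3 \pi}{16 a^{5}}.$$

Setting $a = \frac{4}{5}$:
$$I = \frac{9375 \pi}{16384}.$$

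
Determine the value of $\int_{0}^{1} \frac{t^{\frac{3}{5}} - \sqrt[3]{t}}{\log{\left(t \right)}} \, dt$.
$- \log{\left(5 \right)} + \log{\left(6 \right)}$

Replace the exponent $\frac{1}{3}$ by a parameter $a$: let $I(a) = \int_{0}^{1} \frac{t^{\frac{3}{5}} - t^{a}}{\log{\left(t \right)}} \, dt$.

Since $\dfrac{\partial}{\partial a}\,t^{a} = t^{a} \ln t$, the $\ln t$ in the denominator cancels and
$$\frac{dI}{da} = \int_{0}^{1} -1 t^{a} \, dt = -1 \left[\frac{t^{a+1}}{a+1}\right]_0^1 = - \frac{1}{a + 1}.$$

Integrating with respect to $a$ gives $I(a) = - \log{\left(\frac{5 a}{8} + \frac{5}{8} \right)} + C$.

At $a = \frac{3}{5}$ the integrand is identically $0$, so $I(\frac{3}{5}) = 0$. The closed form gives $0$, hence $C = 0$.

Setting $a = \frac{1}{3}$:
$$I = - \log{\left(5 \right)} + \log{\left(6 \right)}.$$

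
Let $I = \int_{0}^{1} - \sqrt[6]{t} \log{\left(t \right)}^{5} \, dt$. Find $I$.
$\frac{5598720}{117649}$

Start from the elementary integral
$$J(a) = \int_{0}^{1} - t^{a} \, dt = - \frac{1}{a + 1}.$$

Differentiating under the integral sign brings down a factor of $\ln t$:
$$\frac{dJ}{da} = \int_{0}^{1} - t^{a} \log{\left(t \right)} \, dt = \frac{1}{\left(a + 1\right)^{2}}.$$

Repeating $5$ times in total — each differentiation brings down another $\ln t$ — gives
$$\frac{d^{5}J}{da^{5}} = \int_{0}^{1} - t^{a} \log{\left(t \right)}^{5} \, dt = \frac{120}{\left(a + 1\right)^{6}},$$
and the integrand here is exactly the target integrand, so $I = \frac{120}{\left(a + 1\right)^{6}}$.

Setting $a = \frac{1}{6}$:
$$I = \frac{5598720}{117649}.$$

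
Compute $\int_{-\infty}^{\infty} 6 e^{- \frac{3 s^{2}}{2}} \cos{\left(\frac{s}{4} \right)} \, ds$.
$\frac{2 \sqrt{6} \sqrt{\pi}}{e^{\frac{1}{96}}}$

Treat the cosine frequency as a parameter and define $I(b) = \int_{-\infty}^{\infty} 6 e^{- \frac{3 s^{2}}{2}} \cos{\left(b s \right)} \, ds$.

Differentiating under the integral sign,
$$I'(b) = \int_{-\infty}^{\infty} - 6 s e^{- \frac{3 s^{2}}{2}} \sin{\left(b s \right)} \, ds.$$

Integrate $\int_{-\infty}^{\infty} s \sin(b s)\, e^{- \frac{3 s^{2}}{2}}\, ds$ by parts with $u = \sin(b s)$ and $dv = s\, e^{- \frac{3 s^{2}}{2}}\, ds$, giving $v = - \frac{e^{- \frac{3 s^{2}}{2}}}{3}$. The boundary term vanishes and
$$\int_{-\infty}^{\infty} s \sin(b s)\, e^{- \frac{3 s^{2}}{2}}\, ds = \frac{b}{3} \int_{-\infty}^{\infty} \cos(b s)\, e^{- \frac{3 s^{2}}{2}}\, ds,$$
so $I'(b) = - \frac{b}{3}\, I(b)$.

This is a separable first-order ODE; solving with the initial condition $I(0) = \int_{-\infty}^{\infty} 6 e^{- \frac{3 s^{2}}{2}}\,ds = 2 \sqrt{6} \sqrt{\pi}$ gives
$$I(b) = 2 \sqrt{6} \sqrt{\pi} e^{- \frac{b^{2}}{6}}.$$

Setting $b = \frac{1}{4}$:
$$I = \frac{2 \sqrt{6} \sqrt{\pi}}{e^{\frac{1}{96}}}.$$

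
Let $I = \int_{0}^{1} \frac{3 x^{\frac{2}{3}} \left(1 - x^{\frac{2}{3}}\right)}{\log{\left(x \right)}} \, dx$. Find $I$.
$\log{\left(\frac{125}{343} \right)}$

Replace the exponent $\frac{2}{3}$ by a parameter $a$: let $I(a) = \int_{0}^{1} \frac{3 \left(- x^{\frac{4}{3}} + x^{a}\right)}{\log{\left(x \right)}} \, dx$.

Since $\dfrac{\partial}{\partial a}\,x^{a} = x^{a} \ln x$, the $\ln x$ in the denominator cancels and
$$\frac{dI}{da} = \int_{0}^{1} 3 x^{a} \, dx = 3 \left[\frac{x^{a+1}}{a+1}\right]_0^1 = \frac{3}{a + 1}.$$

Integrating with respect to $a$ gives $I(a) = \log{\left(\frac{27 \left(a + 1\right)^{3}}{343} \right)} + C$.

At $a = \frac{4}{3}$ the integrand is identically $0$, so $I(\frac{4}{3}) = 0$. The closed form gives $0$, hence $C = 0$.

Setting $a = \frac{2}{3}$:
$$I = \log{\left(\frac{125}{343} \right)}.$$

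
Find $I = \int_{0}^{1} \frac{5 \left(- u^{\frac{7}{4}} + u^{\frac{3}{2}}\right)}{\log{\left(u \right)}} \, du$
$- \log{\left(\frac{161051}{100000} \right)}$

Introduce a parameter $a$ in the exponent: let $I(a) = \int_{0}^{1} \frac{5 \left(u^{\frac{3}{2}} - u^{a}\right)}{\log{\left(u \right)}} \, du$.

Since $\dfrac{\partial}{\partial a}\,u^{a} = u^{a} \ln u$, the $\ln u$ in the denominator cancels and
$$\frac{dI}{da} = \int_{0}^{1} -5 u^{a} \, du = -5 \left[\frac{u^{a+1}}{a+1}\right]_0^1 = - \frac{5}{a + 1}.$$

Integrating with respect to $a$ gives $I(a) = - \log{\left(\frac{32 \left(a + 1\right)^{5}}{3125} \right)} + C$.

At $a = \frac{3}{2}$ the integrand is identically $0$, so $I(\frac{3}{2}) = 0$. The closed form gives $0$, hence $C = 0$.

Setting $a = \frac{7}{4}$:
$$I = - \log{\left(\frac{161051}{100000} \right)}.$$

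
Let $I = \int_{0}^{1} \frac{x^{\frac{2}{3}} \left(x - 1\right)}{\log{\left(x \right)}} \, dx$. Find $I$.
$- \log{\left(\frac{5}{8} \right)}$

Introduce a parameter $a$ in the exponent: let $I(a) = \int_{0}^{1} \frac{x^{\frac{5}{3}} - x^{a}}{\log{\left(x \right)}} \, dx$.

Since $\dfrac{\partial}{\partial a}\,x^{a} = x^{a} \ln x$, the $\ln x$ in the denominator cancels and
$$\frac{dI}{da} = \int_{0}^{1} -1 x^{a} \, dx = -1 \left[\frac{x^{a+1}}{a+1}\right]_0^1 = - \frac{1}{a + 1}.$$

Integrating with respect to $a$ gives $I(a) = - \log{\left(\frac{3 a}{8} + \frac{3}{8} \right)} + C$.

At $a = \frac{5}{3}$ the integrand is identically $0$, so $I(\frac{5}{3}) = 0$. The closed form gives $0$, hence $C = 0$.

Setting $a = \frac{2}{3}$:
$$I = - \log{\left(\frac{5}{8} \right)}.$$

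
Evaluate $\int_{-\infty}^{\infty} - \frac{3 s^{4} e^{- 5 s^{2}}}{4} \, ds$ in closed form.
$- \frac{9 \sqrt{5} \sqrt{\pi}}{2000}$

Consider the simpler parametrised integral
$$J(a) = \int_{-\infty}^{\infty} - \frac{3 e^{- a s^{2}}}{4} \, ds = - \frac{3 \sqrt{\pi}}{4 \sqrt{a}}.$$

Differentiating under the integral sign brings down a factor of $(-s^2)$:
$$\frac{dJ}{da} = \int_{-\infty}^{\infty} \frac{3 s^{2} e^{- a s^{2}}}{4} \, ds = \frac{3 \sqrt{\pi}}{8 a^{\frac{3}{2}}}.$$

Repeating twice in total — each differentiation brings down another $(-s^2)$ — gives
$$\frac{d^{2}J}{da^{2}} = \int_{-\infty}^{\infty} - \frac{3 s^{4} e^{- a s^{2}}}{4} \, ds = - \frac{9 \sqrt{\pi}}{16 a^{\frac{5}{2}}},$$
and the integrand here is exactly the target integrand, so $I = - \frac{9 \sqrt{\pi}}{16 a^{\frac{5}{2}}}$.

Setting $a = 5$:
$$I = - \frac{9 \sqrt{5} \sqrt{\pi}}{2000}.$$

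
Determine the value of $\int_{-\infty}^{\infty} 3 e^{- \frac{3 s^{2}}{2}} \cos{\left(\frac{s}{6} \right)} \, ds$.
$\frac{\sqrt{6} \sqrt{\pi}}{e^{\frac{1}{216}}}$

Let $b$ denote the cosine frequency and define $I(b) = \int_{-\infty}^{\infty} 3 e^{- \frac{3 s^{2}}{2}} \cos{\left(b s \right)} \, ds$.

Differentiating under the integral sign,
$$I'(b) = \int_{-\infty}^{\infty} - 3 s e^{- \frac{3 s^{2}}{2}} \sin{\left(b s \right)} \, ds.$$

Integrate $\int_{-\infty}^{\infty} s \sin(b s)\, e^{- \frac{3 s^{2}}{2}}\, ds$ by parts with $u = \sin(b s)$ and $dv = s\, e^{- \frac{3 s^{2}}{2}}\, ds$, giving $v = - \frac{e^{- \frac{3 s^{2}}{2}}}{3}$. The boundary term vanishes and
$$\int_{-\infty}^{\infty} s \sin(b s)\, e^{- \frac{3 s^{2}}{2}}\, ds = \frac{b}{3} \int_{-\infty}^{\infty} \cos(b s)\, e^{- \frac{3 s^{2}}{2}}\, ds,$$
so $I'(b) = - \frac{b}{3}\, I(b)$.

This is a separable first-order ODE; solving with the initial condition $I(0) = \int_{-\infty}^{\infty} 3 e^{- \frac{3 s^{2}}{2}}\,ds = \sqrt{6} \sqrt{\pi}$ gives
$$I(b) = \sqrt{6} \sqrt{\pi} e^{- \frac{b^{2}}{6}}.$$

Setting $b = \frac{1}{6}$:
$$I = \frac{\sqrt{6} \sqrt{\pi}}{e^{\frac{1}{216}}}.$$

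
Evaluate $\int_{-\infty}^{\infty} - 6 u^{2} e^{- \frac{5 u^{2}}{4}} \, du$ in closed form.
$- \frac{24 \sqrt{5} \sqrt{\pi}}{25}$

Start from the elementary integral
$$J(a) = \int_{-\infty}^{\infty} - 6 e^{- a u^{2}} \, du = - \frac{6 \sqrt{\pi}}{\sqrt{a}}.$$

Differentiating under the integral sign brings down a factor of $(-u^2)$:
$$\frac{dJ}{da} = \int_{-\infty}^{\infty} 6 u^{2} e^{- a u^{2}} \, du = \frac{3 \sqrt{\pi}}{a^{\frac{3}{2}}}.$$

The integral on the left is $-I$, so $I = - \frac{3 \sqrt{\pi}}{a^{\frac{3}{2}}}$.

Setting $a = \frac{5}{4}$:
$$I = - \frac{24 \sqrt{5} \sqrt{\pi}}{25}.$$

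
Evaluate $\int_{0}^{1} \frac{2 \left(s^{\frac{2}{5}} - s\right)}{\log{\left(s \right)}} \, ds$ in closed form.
$- \log{\left(\frac{100}{49} \right)}$

Replace the exponent $1$ by a parameter $a$: let $I(a) = \int_{0}^{1} \frac{2 \left(s^{\frac{2}{5}} - s^{a}\right)}{\log{\left(s \right)}} \, ds$.

Since $\dfrac{\partial}{\partial a}\,s^{a} = s^{a} \ln s$, the $\ln s$ in the denominator cancels and
$$\frac{dI}{da} = \int_{0}^{1} -2 s^{a} \, ds = -2 \left[\frac{s^{a+1}}{a+1}\right]_0^1 = - \frac{2}{a + 1}.$$

Integrating with respect to $a$ gives $I(a) = - \log{\left(\frac{25 \left(a + 1\right)^{2}}{49} \right)} + C$.

At $a = \frac{2}{5}$ the integrand is identically $0$, so $I(\frac{2}{5}) = 0$. The closed form gives $0$, hence $C = 0$.

Setting $a = 1$:
$$I = - \log{\left(\frac{100}{49} \right)}.$$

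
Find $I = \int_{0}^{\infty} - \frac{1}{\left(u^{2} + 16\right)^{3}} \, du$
$- \frac{3 \pi}{16384}$

Recall the elementary integral
$$J(a) = \int_{0}^{\infty} - \frac{1}{a^{2} + u^{2}} \, du = - \frac{\pi}{2 a}.$$

Differentiating under the integral sign with respect to $a$,
$$\frac{dJ}{da} = \int_{0}^{\infty} \frac{2 a}{\left(a^{2} + u^{2}\right)^{2}} \, du = \frac{\pi}{2 a^{2}},$$
so $\int_{0}^{\infty} - \frac{1}{\left(a^{2} + u^{2}\right)^{2}} \, du = - \frac{\pi}{4 a^{3}}$.

Repeating — each differentiation of $1/(u^2+a^2)^j$ produces $-2ja/(u^2+a^2)^{j+1}$ — and dividing through by $-2ja$ at each step yields, after $2$ differentiations in total,
$$\int_{0}^{\infty} - \frac{1}{\left(a^{2} + u^{2}\right)^{3}} \, du = - \frac{3 \pi}{16 a^{5}}.$$

Setting $a = 4$:
$$I = - \frac{3 \pi}{16384}.$$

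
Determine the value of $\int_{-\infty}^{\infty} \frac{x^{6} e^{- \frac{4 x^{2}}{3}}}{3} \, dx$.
$\frac{135 \sqrt{3} \sqrt{\pi}}{1024}$

Consider the simpler parametrised integral
$$J(a) = \int_{-\infty}^{\infty} \frac{e^{- a x^{2}}}{3} \, dx = \frac{\sqrt{\pi}}{3 \sqrt{a}}.$$

Differentiating under the integral sign brings down a factor of $(-x^2)$:
$$\frac{dJ}{da} = \int_{-\infty}^{\infty} - \frac{x^{2} e^{- a x^{2}}}{3} \, dx = - \frac{\sqrt{\pi}}{6 a^{\frac{3}{2}}}.$$

Repeating $3$ times in total — each differentiation brings down another $(-x^2)$ — gives
$$\frac{d^{3}J}{da^{3}} = \int_{-\infty}^{\infty} - \frac{x^{6} e^{- a x^{2}}}{3} \, dx = - \frac{5 \sqrt{\pi}}{8 a^{\frac{7}{2}}},$$
and the integrand here is $(-1)^{3}$ times the target integrand, so $I = (-1)^{3}\,\frac{d^{3}J}{da^{3}} = \frac{5 \sqrt{\pi}}{8 a^{\frac{7}{2}}}$.

Setting $a = \frac{4}{3}$:
$$I = \frac{135 \sqrt{3} \sqrt{\pi}}{1024}.$$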